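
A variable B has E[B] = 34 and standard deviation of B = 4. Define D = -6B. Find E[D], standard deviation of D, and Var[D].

E[D] = -204, standard deviation of D = 24, Var[D] = 576

D = -6B is linear with a = -6, b = 0.
E[D] = a·E[B] + b = (-6)·34 = -204.
standard deviation of D = |a|·standard deviation of B = |-6|·4 = 24.
Var[B] = 4² = 16.
Var[D] = a²·Var[B] = (-6)²·16 = 576.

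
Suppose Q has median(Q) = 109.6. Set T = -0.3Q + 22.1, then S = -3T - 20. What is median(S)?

median(T) = (-0.3)·109.6 + 22.1 = -10.78.
median(S) = (-3)·(-10.78) + (-20) = 12.34.

median(S) = 12.34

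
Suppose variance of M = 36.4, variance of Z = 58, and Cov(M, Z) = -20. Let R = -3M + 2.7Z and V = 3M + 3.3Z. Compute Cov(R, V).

By bilinearity, Cov(R, V) = ac·variance of M + bd·variance of Z + (ad+bc)·Cov(M, Z), with a=-3, b=2.7, c=3, d=3.3.
ac·variance of M = (-3)·3·36.4 = -327.6
bd·variance of Z = 2.7·3.3·58 = 516.78
(ad+bc)·Cov(M, Z) = (-1.8)·(-20) = 36
Cov(R, V) = -327.6 + 516.78 + 36 = 225.18.

Cov(R, V) = 225.18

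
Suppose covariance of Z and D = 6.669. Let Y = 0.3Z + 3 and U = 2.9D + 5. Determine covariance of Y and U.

covariance of Y and U = a·c·covariance of Z and D = 0.3·2.9·6.669 = 5.80203. Additive constants drop out.

covariance of Y and U = 5.80203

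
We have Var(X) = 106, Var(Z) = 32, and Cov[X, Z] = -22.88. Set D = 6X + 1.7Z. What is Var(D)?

Var(D) = 3441.728

Var(D) = a²·Var(X) + b²·Var(Z) + 2ab·Cov[X, Z] with a = 6, b = 1.7.
= 6²·106 + 1.7²·32 + 2·6·1.7·(-22.88)
= 3816 + 92.48 + (-466.752) = 3441.728.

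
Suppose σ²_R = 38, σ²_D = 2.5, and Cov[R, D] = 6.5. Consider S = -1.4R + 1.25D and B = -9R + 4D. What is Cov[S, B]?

By bilinearity, Cov[S, B] = ac·σ²_R + bd·σ²_D + (ad+bc)·Cov[R, D], with a=-1.4, b=1.25, c=-9, d=4.
ac·σ²_R = (-1.4)·(-9)·38 = 478.8
bd·σ²_D = 1.25·4·2.5 = 12.5
(ad+bc)·Cov[R, D] = (-16.85)·6.5 = -109.525
Cov[S, B] = 478.8 + 12.5 + (-109.525) = 381.775.

Cov[S, B] = 381.775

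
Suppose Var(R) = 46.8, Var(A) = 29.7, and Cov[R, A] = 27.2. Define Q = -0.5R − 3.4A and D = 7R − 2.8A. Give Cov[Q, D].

Cov[Q, D] = -490.336

By bilinearity, Cov[Q, D] = ac·Var(R) + bd·Var(A) + (ad+bc)·Cov[R, A], with a=-0.5, b=-3.4, c=7, d=-2.8.
ac·Var(R) = (-0.5)·7·46.8 = -163.8
bd·Var(A) = (-3.4)·(-2.8)·29.7 = 282.744
(ad+bc)·Cov[R, A] = (-22.4)·27.2 = -609.28
Cov[Q, D] = -163.8 + 282.744 + (-609.28) = -490.336.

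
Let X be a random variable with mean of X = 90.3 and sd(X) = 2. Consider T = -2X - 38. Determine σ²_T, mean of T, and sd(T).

T = -2X - 38 is linear with a = -2, b = -38.
σ²_X = 2² = 4.
σ²_T = a²·σ²_X = (-2)²·4 = 16 (the additive constant -38 does not affect variance).
mean of T = a·mean of X + b = (-2)·90.3 + (-38) = -218.6.
sd(T) = |a|·sd(X) = |-2|·2 = 4.

σ²_T = 16, mean of T = -218.6, sd(T) = 4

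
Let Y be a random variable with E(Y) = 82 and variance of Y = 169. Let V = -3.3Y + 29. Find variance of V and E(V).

V = -3.3Y + 29 is linear with a = -3.3, b = 29.
variance of V = a²·variance of Y = (-3.3)²·169 = 1840.41 (the additive constant 29 does not affect variance).
E(V) = a·E(Y) + b = (-3.3)·82 + 29 = -241.6.

variance of V = 1840.41, E(V) = -241.6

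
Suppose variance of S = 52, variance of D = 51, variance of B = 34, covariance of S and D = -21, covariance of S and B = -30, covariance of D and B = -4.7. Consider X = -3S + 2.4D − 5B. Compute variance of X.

variance of X = 1126.96

variance of X = a²·variance of S + b²·variance of D + c²·variance of B + 2ab·covariance of S and D + 2ac·covariance of S and B + 2bc·covariance of D and B, with a = -3, b = 2.4, c = -5.
= 468 + 293.76 + 850 + 302.4 + (-900) + 112.8
= 1126.96.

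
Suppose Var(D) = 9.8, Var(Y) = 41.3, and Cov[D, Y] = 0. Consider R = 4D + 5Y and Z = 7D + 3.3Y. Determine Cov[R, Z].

By bilinearity, Cov[R, Z] = ac·Var(D) + bd·Var(Y) + (ad+bc)·Cov[D, Y], with a=4, b=5, c=7, d=3.3.
ac·Var(D) = 4·7·9.8 = 274.4
bd·Var(Y) = 5·3.3·41.3 = 681.45
(ad+bc)·Cov[D, Y] = (48.2)·0 = 0
Cov[R, Z] = 274.4 + 681.45 + 0 = 955.85.

Cov[R, Z] = 955.85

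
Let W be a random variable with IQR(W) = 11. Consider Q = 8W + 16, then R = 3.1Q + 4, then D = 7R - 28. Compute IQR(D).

IQR(Q) = |8|·11 = 88.
IQR(R) = |3.1|·88 = 272.8.
IQR(D) = |7|·272.8 = 1909.6.

IQR(D) = 1909.6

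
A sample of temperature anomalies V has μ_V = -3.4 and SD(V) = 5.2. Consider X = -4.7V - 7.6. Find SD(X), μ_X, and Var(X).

SD(X) = 24.44, μ_X = 8.38, Var(X) = 597.3136

X = -4.7V - 7.6 is linear with a = -4.7, b = -7.6.
SD(X) = |a|·SD(V) = |-4.7|·5.2 = 24.44.
μ_X = a·μ_V + b = (-4.7)·(-3.4) + (-7.6) = 8.38.
Var(V) = 5.2² = 27.04.
Var(X) = a²·Var(V) = (-4.7)²·27.04 = 597.3136 (the additive constant -7.6 does not affect variance).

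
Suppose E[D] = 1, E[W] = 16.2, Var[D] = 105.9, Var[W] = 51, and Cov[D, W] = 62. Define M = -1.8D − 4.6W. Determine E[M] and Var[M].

E[M] = -76.32, Var[M] = 2448.996

E[M] = (-1.8)·E[D] + (-4.6)·E[W] = (-1.8)·1 + (-4.6)·16.2 = -76.32.
Var[M] = a²·Var[D] + b²·Var[W] + 2ab·Cov[D, W] with a = -1.8, b = -4.6.
= (-1.8)²·105.9 + (-4.6)²·51 + 2·(-1.8)·(-4.6)·62
= 343.116 + 1079.16 + 1026.72 = 2448.996.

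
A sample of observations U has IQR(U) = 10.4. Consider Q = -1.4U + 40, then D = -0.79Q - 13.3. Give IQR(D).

IQR(D) = 11.5024

IQR(Q) = |-1.4|·10.4 = 14.56.
IQR(D) = |-0.79|·14.56 = 11.5024.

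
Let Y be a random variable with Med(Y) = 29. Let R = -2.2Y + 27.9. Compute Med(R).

Med(R) = -35.9

A linear map preserves order up to sign, so Med(R) = a·Med(Y) + b = (-2.2)·29 + 27.9 = -35.9.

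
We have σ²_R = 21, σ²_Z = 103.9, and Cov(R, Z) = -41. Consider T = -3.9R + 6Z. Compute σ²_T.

σ²_T = a²·σ²_R + b²·σ²_Z + 2ab·Cov(R, Z) with a = -3.9, b = 6.
= (-3.9)²·21 + 6²·103.9 + 2·(-3.9)·6·(-41)
= 319.41 + 3740.4 + 1918.8 = 5978.61.

σ²_T = 5978.61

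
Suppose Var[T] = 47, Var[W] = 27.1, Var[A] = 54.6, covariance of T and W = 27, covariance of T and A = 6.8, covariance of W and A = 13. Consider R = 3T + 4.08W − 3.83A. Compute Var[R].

Var[R] = a²·Var[T] + b²·Var[W] + c²·Var[A] + 2ab·covariance of T and W + 2ac·covariance of T and A + 2bc·covariance of W and A, with a = 3, b = 4.08, c = -3.83.
= 423 + 451.11744 + 800.92194 + 660.96 + (-156.264) + (-406.2864)
= 1773.44898.

Var[R] = 1773.44898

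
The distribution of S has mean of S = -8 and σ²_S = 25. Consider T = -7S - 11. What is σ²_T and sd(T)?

T = -7S - 11 is linear with a = -7, b = -11.
σ²_T = a²·σ²_S = (-7)²·25 = 1225 (the additive constant -11 does not affect variance).
sd(S) = √25 = 5.
sd(T) = |a|·sd(S) = |-7|·5 = 35.

σ²_T = 1225, sd(T) = 35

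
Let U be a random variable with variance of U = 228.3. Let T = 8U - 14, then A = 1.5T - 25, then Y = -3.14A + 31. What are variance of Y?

variance of T = 8²·228.3 = 14611.2.
variance of A = 1.5²·14611.2 = 32875.2.
variance of Y = (-3.14)²·32875.2 = 324136.32192.

variance of Y = 324136.32192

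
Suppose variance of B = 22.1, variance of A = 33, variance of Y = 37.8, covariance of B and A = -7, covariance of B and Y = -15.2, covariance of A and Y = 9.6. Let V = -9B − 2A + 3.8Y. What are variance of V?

variance of V = 3109.692

variance of V = a²·variance of B + b²·variance of A + c²·variance of Y + 2ab·covariance of B and A + 2ac·covariance of B and Y + 2bc·covariance of A and Y, with a = -9, b = -2, c = 3.8.
= 1790.1 + 132 + 545.832 + (-252) + 1039.68 + (-145.92)
= 3109.692.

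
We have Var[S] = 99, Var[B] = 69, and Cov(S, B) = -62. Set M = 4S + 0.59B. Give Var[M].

Var[M] = 1315.3789

Var[M] = a²·Var[S] + b²·Var[B] + 2ab·Cov(S, B) with a = 4, b = 0.59.
= 4²·99 + 0.59²·69 + 2·4·0.59·(-62)
= 1584 + 24.0189 + (-292.64) = 1315.3789.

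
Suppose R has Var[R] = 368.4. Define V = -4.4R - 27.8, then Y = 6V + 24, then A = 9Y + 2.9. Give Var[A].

Var[V] = (-4.4)²·368.4 = 7132.224.
Var[Y] = 6²·7132.224 = 256760.064.
Var[A] = 9²·256760.064 = 20797565.184.

Var[A] = 20797565.184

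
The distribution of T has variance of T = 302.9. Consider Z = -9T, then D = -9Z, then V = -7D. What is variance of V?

variance of V = 97379018.1

variance of Z = (-9)²·302.9 = 24534.9.
variance of D = (-9)²·24534.9 = 1987326.9.
variance of V = (-7)²·1987326.9 = 97379018.1.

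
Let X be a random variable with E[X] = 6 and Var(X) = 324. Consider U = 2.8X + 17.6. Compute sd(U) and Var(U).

U = 2.8X + 17.6 is linear with a = 2.8, b = 17.6.
sd(X) = √324 = 18.
sd(U) = |a|·sd(X) = |2.8|·18 = 50.4.
Var(U) = a²·Var(X) = 2.8²·324 = 2540.16 (the additive constant 17.6 does not affect variance).

sd(U) = 50.4, Var(U) = 2540.16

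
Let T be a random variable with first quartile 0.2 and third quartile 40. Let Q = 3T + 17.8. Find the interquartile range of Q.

IQR(Q) = 119.4

IQR of T = Q3 − Q1 = 40 − 0.2 = 39.8.
Under Q = aT + b, IQR(Q) = |a|·IQR(T) = |3|·39.8 = 119.4 (shifts cancel; spread scales by |a|).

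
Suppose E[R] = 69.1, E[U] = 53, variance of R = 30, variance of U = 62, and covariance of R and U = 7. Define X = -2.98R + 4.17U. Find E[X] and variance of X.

E[X] = (-2.98)·E[R] + 4.17·E[U] = (-2.98)·69.1 + 4.17·53 = 15.092.
variance of X = a²·variance of R + b²·variance of U + 2ab·covariance of R and U with a = -2.98, b = 4.17.
= (-2.98)²·30 + 4.17²·62 + 2·(-2.98)·4.17·7
= 266.412 + 1078.1118 + (-173.9724) = 1170.5514.

E[X] = 15.092, variance of X = 1170.5514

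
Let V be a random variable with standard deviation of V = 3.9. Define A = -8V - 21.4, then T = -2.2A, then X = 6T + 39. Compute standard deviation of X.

standard deviation of A = |-8|·3.9 = 31.2.
standard deviation of T = |-2.2|·31.2 = 68.64.
standard deviation of X = |6|·68.64 = 411.84.

standard deviation of X = 411.84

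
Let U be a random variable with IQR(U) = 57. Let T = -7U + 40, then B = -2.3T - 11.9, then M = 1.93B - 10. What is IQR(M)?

IQR(T) = |-7|·57 = 399.
IQR(B) = |-2.3|·399 = 917.7.
IQR(M) = |1.93|·917.7 = 1771.161.

IQR(M) = 1771.161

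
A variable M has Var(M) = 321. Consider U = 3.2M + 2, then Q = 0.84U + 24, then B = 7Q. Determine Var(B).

Var(B) = 113647.435776

Var(U) = 3.2²·321 = 3287.04.
Var(Q) = 0.84²·3287.04 = 2319.335424.
Var(B) = 7²·2319.335424 = 113647.435776.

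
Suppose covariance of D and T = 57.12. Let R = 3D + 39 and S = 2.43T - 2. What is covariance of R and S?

covariance of R and S = 416.4048

covariance of R and S = a·c·covariance of D and T = 3·2.43·57.12 = 416.4048. Additive constants drop out.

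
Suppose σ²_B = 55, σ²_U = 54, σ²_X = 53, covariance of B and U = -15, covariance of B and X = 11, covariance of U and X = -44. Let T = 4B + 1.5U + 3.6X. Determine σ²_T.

σ²_T = a²·σ²_B + b²·σ²_U + c²·σ²_X + 2ab·covariance of B and U + 2ac·covariance of B and X + 2bc·covariance of U and X, with a = 4, b = 1.5, c = 3.6.
= 880 + 121.5 + 686.88 + (-180) + 316.8 + (-475.2)
= 1349.98.

σ²_T = 1349.98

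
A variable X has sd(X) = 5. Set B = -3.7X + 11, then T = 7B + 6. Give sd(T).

sd(T) = 129.5

sd(B) = |-3.7|·5 = 18.5.
sd(T) = |7|·18.5 = 129.5.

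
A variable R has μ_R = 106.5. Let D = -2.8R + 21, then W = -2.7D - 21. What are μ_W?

μ_W = 727.44

μ_D = (-2.8)·106.5 + 21 = -277.2.
μ_W = (-2.7)·(-277.2) + (-21) = 727.44.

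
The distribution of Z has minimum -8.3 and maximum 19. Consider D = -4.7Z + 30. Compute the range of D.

Range of Z = 19 − (-8.3) = 27.3.
Range(D) = |a|·Range(Z) = |-4.7|·27.3 = 128.31.

Range(D) = 128.31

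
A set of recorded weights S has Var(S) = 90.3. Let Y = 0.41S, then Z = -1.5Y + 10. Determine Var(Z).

Var(Y) = 0.41²·90.3 = 15.17943.
Var(Z) = (-1.5)²·15.17943 = 34.1537175.

Var(Z) = 34.1537175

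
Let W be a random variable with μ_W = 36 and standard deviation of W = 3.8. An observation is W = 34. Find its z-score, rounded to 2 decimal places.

z = -0.53

z = (W − μ_W) / standard deviation of W = (34 − 36) / 3.8 ≈ -0.53.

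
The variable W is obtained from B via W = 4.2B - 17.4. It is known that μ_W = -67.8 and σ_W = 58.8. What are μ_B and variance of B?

From W = 4.2B - 17.4: μ_W = a·μ_B + b, so μ_B = (μ_W − b)/a = (-67.8 − (-17.4))/4.2 = -12.
variance of W = 58.8² = 3457.44.
variance of W = a²·variance of B, so variance of B = 3457.44/4.2² = 196.

μ_B = -12, variance of B = 196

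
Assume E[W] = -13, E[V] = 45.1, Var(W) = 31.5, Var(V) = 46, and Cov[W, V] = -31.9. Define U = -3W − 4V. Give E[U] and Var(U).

E[U] = (-3)·E[W] + (-4)·E[V] = (-3)·(-13) + (-4)·45.1 = -141.4.
Var(U) = a²·Var(W) + b²·Var(V) + 2ab·Cov[W, V] with a = -3, b = -4.
= (-3)²·31.5 + (-4)²·46 + 2·(-3)·(-4)·(-31.9)
= 283.5 + 736 + (-765.6) = 253.9.

E[U] = -141.4, Var(U) = 253.9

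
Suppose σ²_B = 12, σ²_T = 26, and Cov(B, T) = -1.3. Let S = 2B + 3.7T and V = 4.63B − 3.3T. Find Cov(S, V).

By bilinearity, Cov(S, V) = ac·σ²_B + bd·σ²_T + (ad+bc)·Cov(B, T), with a=2, b=3.7, c=4.63, d=-3.3.
ac·σ²_B = 2·4.63·12 = 111.12
bd·σ²_T = 3.7·(-3.3)·26 = -317.46
(ad+bc)·Cov(B, T) = (10.531)·(-1.3) = -13.6903
Cov(S, V) = 111.12 + (-317.46) + (-13.6903) = -220.0303.

Cov(S, V) = -220.0303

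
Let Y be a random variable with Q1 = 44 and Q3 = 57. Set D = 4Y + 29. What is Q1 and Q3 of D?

a = 4 > 0: Q1(D) = a·Q1(Y)+b = 205, Q3(D) = a·Q3(Y)+b = 257.

Q1(D) = 205, Q3(D) = 257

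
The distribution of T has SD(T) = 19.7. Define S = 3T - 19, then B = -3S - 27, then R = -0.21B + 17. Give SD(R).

SD(R) = 37.233

SD(S) = |3|·19.7 = 59.1.
SD(B) = |-3|·59.1 = 177.3.
SD(R) = |-0.21|·177.3 = 37.233.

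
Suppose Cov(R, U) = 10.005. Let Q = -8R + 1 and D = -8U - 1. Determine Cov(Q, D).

Cov(Q, D) = a·c·Cov(R, U) = (-8)·(-8)·10.005 = 640.32. Additive constants drop out.

Cov(Q, D) = 640.32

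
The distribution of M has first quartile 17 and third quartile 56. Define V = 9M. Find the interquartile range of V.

IQR of M = Q3 − Q1 = 56 − 17 = 39.
Under V = aM + b, IQR(V) = |a|·IQR(M) = |9|·39 = 351 (shifts cancel; spread scales by |a|).

IQR(V) = 351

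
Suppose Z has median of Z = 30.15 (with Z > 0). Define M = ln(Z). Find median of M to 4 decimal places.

ln(Z) is monotone on this domain, so median of M = ln(30.15) ≈ 3.4062.

median of M = 3.4062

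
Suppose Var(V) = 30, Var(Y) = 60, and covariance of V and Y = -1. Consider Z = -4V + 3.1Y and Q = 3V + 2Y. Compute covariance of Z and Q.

By bilinearity, covariance of Z and Q = ac·Var(V) + bd·Var(Y) + (ad+bc)·covariance of V and Y, with a=-4, b=3.1, c=3, d=2.
ac·Var(V) = (-4)·3·30 = -360
bd·Var(Y) = 3.1·2·60 = 372
(ad+bc)·covariance of V and Y = (1.3)·(-1) = -1.3
covariance of Z and Q = -360 + 372 + (-1.3) = 10.7.

covariance of Z and Q = 10.7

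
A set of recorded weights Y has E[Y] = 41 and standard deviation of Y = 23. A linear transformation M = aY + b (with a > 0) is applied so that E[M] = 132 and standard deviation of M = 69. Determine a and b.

a = 3, b = 9

standard deviation of M = a·standard deviation of Y (a > 0), so a = 69/23 = 3.
E[M] = a·E[Y] + b, so b = 132 − 3·41 = 9.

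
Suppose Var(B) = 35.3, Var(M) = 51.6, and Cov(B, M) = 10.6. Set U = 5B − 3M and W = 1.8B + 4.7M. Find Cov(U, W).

By bilinearity, Cov(U, W) = ac·Var(B) + bd·Var(M) + (ad+bc)·Cov(B, M), with a=5, b=-3, c=1.8, d=4.7.
ac·Var(B) = 5·1.8·35.3 = 317.7
bd·Var(M) = (-3)·4.7·51.6 = -727.56
(ad+bc)·Cov(B, M) = (18.1)·10.6 = 191.86
Cov(U, W) = 317.7 + (-727.56) + 191.86 = -218.

Cov(U, W) = -218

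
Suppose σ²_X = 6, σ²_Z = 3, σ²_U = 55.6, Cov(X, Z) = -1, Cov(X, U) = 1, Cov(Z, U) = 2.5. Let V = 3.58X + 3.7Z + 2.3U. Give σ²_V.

σ²_V = 444.6184

σ²_V = a²·σ²_X + b²·σ²_Z + c²·σ²_U + 2ab·Cov(X, Z) + 2ac·Cov(X, U) + 2bc·Cov(Z, U), with a = 3.58, b = 3.7, c = 2.3.
= 76.8984 + 41.07 + 294.124 + (-26.492) + 16.468 + 42.55
= 444.6184.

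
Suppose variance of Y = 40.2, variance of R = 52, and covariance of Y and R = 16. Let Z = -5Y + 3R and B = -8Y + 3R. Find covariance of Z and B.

By bilinearity, covariance of Z and B = ac·variance of Y + bd·variance of R + (ad+bc)·covariance of Y and R, with a=-5, b=3, c=-8, d=3.
ac·variance of Y = (-5)·(-8)·40.2 = 1608
bd·variance of R = 3·3·52 = 468
(ad+bc)·covariance of Y and R = (-39)·16 = -624
covariance of Z and B = 1608 + 468 + (-624) = 1452.

covariance of Z and B = 1452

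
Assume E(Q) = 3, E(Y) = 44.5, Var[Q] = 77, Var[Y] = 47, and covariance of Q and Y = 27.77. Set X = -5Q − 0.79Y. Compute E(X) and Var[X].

E(X) = -50.155, Var[X] = 2173.7157

E(X) = (-5)·E(Q) + (-0.79)·E(Y) = (-5)·3 + (-0.79)·44.5 = -50.155.
Var[X] = a²·Var[Q] + b²·Var[Y] + 2ab·covariance of Q and Y with a = -5, b = -0.79.
= (-5)²·77 + (-0.79)²·47 + 2·(-5)·(-0.79)·27.77
= 1925 + 29.3327 + 219.383 = 2173.7157.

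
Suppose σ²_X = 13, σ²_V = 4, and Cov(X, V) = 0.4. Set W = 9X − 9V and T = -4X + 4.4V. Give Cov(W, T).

By bilinearity, Cov(W, T) = ac·σ²_X + bd·σ²_V + (ad+bc)·Cov(X, V), with a=9, b=-9, c=-4, d=4.4.
ac·σ²_X = 9·(-4)·13 = -468
bd·σ²_V = (-9)·4.4·4 = -158.4
(ad+bc)·Cov(X, V) = (75.6)·0.4 = 30.24
Cov(W, T) = -468 + (-158.4) + 30.24 = -596.16.

Cov(W, T) = -596.16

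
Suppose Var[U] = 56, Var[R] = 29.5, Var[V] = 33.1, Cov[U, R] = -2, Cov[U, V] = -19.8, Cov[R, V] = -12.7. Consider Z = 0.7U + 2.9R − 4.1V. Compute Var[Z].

Var[Z] = 1239.484

Var[Z] = a²·Var[U] + b²·Var[R] + c²·Var[V] + 2ab·Cov[U, R] + 2ac·Cov[U, V] + 2bc·Cov[R, V], with a = 0.7, b = 2.9, c = -4.1.
= 27.44 + 248.095 + 556.411 + (-8.12) + 113.652 + 302.006
= 1239.484.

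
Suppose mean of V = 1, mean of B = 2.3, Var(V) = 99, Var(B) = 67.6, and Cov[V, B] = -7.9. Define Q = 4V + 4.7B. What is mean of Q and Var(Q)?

mean of Q = 4·mean of V + 4.7·mean of B = 4·1 + 4.7·2.3 = 14.81.
Var(Q) = a²·Var(V) + b²·Var(B) + 2ab·Cov[V, B] with a = 4, b = 4.7.
= 4²·99 + 4.7²·67.6 + 2·4·4.7·(-7.9)
= 1584 + 1493.284 + (-297.04) = 2780.244.

mean of Q = 14.81, Var(Q) = 2780.244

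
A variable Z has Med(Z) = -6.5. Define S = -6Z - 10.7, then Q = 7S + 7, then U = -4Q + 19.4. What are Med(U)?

Med(U) = -801

Med(S) = (-6)·(-6.5) + (-10.7) = 28.3.
Med(Q) = 7·28.3 + 7 = 205.1.
Med(U) = (-4)·205.1 + 19.4 = -801.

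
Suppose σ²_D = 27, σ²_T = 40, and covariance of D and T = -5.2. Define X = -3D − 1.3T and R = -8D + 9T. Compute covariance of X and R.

covariance of X and R = 266.32

By bilinearity, covariance of X and R = ac·σ²_D + bd·σ²_T + (ad+bc)·covariance of D and T, with a=-3, b=-1.3, c=-8, d=9.
ac·σ²_D = (-3)·(-8)·27 = 648
bd·σ²_T = (-1.3)·9·40 = -468
(ad+bc)·covariance of D and T = (-16.6)·(-5.2) = 86.32
covariance of X and R = 648 + (-468) + 86.32 = 266.32.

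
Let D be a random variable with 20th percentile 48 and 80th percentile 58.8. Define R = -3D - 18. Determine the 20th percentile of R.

Since a = -3 < 0 the transformation is decreasing, reversing order: the 20th percentile of R corresponds to the 80th percentile of D.
So P_{20}(R) = a·P_{80}(D) + b = (-3)·58.8 + (-18) = -194.4.

20th percentile of R = -194.4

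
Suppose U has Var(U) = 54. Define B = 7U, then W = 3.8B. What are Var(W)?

Var(W) = 38208.24

Var(B) = 7²·54 = 2646.
Var(W) = 3.8²·2646 = 38208.24.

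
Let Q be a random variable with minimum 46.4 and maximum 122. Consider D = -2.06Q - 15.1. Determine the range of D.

Range(D) = 155.736

Range of Q = 122 − 46.4 = 75.6.
Range(D) = |a|·Range(Q) = |-2.06|·75.6 = 155.736.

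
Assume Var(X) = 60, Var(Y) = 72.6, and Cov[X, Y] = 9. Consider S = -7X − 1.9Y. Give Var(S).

Var(S) = 3441.486

Var(S) = a²·Var(X) + b²·Var(Y) + 2ab·Cov[X, Y] with a = -7, b = -1.9.
= (-7)²·60 + (-1.9)²·72.6 + 2·(-7)·(-1.9)·9
= 2940 + 262.086 + 239.4 = 3441.486.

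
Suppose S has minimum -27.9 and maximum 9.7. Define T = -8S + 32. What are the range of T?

Range(T) = 300.8

Range of S = 9.7 − (-27.9) = 37.6.
Range(T) = |a|·Range(S) = |-8|·37.6 = 300.8.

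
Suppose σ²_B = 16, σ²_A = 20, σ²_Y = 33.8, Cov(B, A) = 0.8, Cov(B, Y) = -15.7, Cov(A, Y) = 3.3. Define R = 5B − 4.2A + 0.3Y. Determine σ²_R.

σ²_R = a²·σ²_B + b²·σ²_A + c²·σ²_Y + 2ab·Cov(B, A) + 2ac·Cov(B, Y) + 2bc·Cov(A, Y), with a = 5, b = -4.2, c = 0.3.
= 400 + 352.8 + 3.042 + (-33.6) + (-47.1) + (-8.316)
= 666.826.

σ²_R = 666.826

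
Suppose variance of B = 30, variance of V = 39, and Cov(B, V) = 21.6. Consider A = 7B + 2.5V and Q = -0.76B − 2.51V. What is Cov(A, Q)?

Cov(A, Q) = -824.877

By bilinearity, Cov(A, Q) = ac·variance of B + bd·variance of V + (ad+bc)·Cov(B, V), with a=7, b=2.5, c=-0.76, d=-2.51.
ac·variance of B = 7·(-0.76)·30 = -159.6
bd·variance of V = 2.5·(-2.51)·39 = -244.725
(ad+bc)·Cov(B, V) = (-19.47)·21.6 = -420.552
Cov(A, Q) = -159.6 + (-244.725) + (-420.552) = -824.877.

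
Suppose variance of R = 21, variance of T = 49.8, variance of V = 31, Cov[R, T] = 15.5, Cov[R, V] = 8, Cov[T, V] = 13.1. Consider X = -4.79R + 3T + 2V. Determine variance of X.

variance of X = 612.4761

variance of X = a²·variance of R + b²·variance of T + c²·variance of V + 2ab·Cov[R, T] + 2ac·Cov[R, V] + 2bc·Cov[T, V], with a = -4.79, b = 3, c = 2.
= 481.8261 + 448.2 + 124 + (-445.47) + (-153.28) + 157.2
= 612.4761.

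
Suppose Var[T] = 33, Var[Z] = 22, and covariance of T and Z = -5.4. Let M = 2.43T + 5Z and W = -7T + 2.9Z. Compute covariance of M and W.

By bilinearity, covariance of M and W = ac·Var[T] + bd·Var[Z] + (ad+bc)·covariance of T and Z, with a=2.43, b=5, c=-7, d=2.9.
ac·Var[T] = 2.43·(-7)·33 = -561.33
bd·Var[Z] = 5·2.9·22 = 319
(ad+bc)·covariance of T and Z = (-27.953)·(-5.4) = 150.9462
covariance of M and W = -561.33 + 319 + 150.9462 = -91.3838.

covariance of M and W = -91.3838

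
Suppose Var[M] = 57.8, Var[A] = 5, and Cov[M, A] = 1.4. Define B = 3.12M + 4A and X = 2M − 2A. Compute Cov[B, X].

Cov[B, X] = 323.136

By bilinearity, Cov[B, X] = ac·Var[M] + bd·Var[A] + (ad+bc)·Cov[M, A], with a=3.12, b=4, c=2, d=-2.
ac·Var[M] = 3.12·2·57.8 = 360.672
bd·Var[A] = 4·(-2)·5 = -40
(ad+bc)·Cov[M, A] = (1.76)·1.4 = 2.464
Cov[B, X] = 360.672 + (-40) + 2.464 = 323.136.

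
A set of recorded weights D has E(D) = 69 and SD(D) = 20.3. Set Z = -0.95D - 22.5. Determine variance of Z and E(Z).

variance of Z = 371.911225, E(Z) = -88.05

Z = -0.95D - 22.5 is linear with a = -0.95, b = -22.5.
variance of D = 20.3² = 412.09.
variance of Z = a²·variance of D = (-0.95)²·412.09 = 371.911225 (the additive constant -22.5 does not affect variance).
E(Z) = a·E(D) + b = (-0.95)·69 + (-22.5) = -88.05.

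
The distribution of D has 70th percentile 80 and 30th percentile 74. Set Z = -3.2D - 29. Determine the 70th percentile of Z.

Since a = -3.2 < 0 the transformation is decreasing, reversing order: the 70th percentile of Z corresponds to the 30th percentile of D.
So P_{70}(Z) = a·P_{30}(D) + b = (-3.2)·74 + (-29) = -265.8.

70th percentile of Z = -265.8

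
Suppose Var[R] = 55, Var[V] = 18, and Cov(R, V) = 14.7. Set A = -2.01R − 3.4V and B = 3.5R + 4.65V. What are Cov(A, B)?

Cov(A, B) = -983.82855

By bilinearity, Cov(A, B) = ac·Var[R] + bd·Var[V] + (ad+bc)·Cov(R, V), with a=-2.01, b=-3.4, c=3.5, d=4.65.
ac·Var[R] = (-2.01)·3.5·55 = -386.925
bd·Var[V] = (-3.4)·4.65·18 = -284.58
(ad+bc)·Cov(R, V) = (-21.2465)·14.7 = -312.32355
Cov(A, B) = -386.925 + (-284.58) + (-312.32355) = -983.82855.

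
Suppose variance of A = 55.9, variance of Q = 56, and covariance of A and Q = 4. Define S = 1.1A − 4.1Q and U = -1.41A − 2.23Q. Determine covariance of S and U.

By bilinearity, covariance of S and U = ac·variance of A + bd·variance of Q + (ad+bc)·covariance of A and Q, with a=1.1, b=-4.1, c=-1.41, d=-2.23.
ac·variance of A = 1.1·(-1.41)·55.9 = -86.7009
bd·variance of Q = (-4.1)·(-2.23)·56 = 512.008
(ad+bc)·covariance of A and Q = (3.328)·4 = 13.312
covariance of S and U = -86.7009 + 512.008 + 13.312 = 438.6191.

covariance of S and U = 438.6191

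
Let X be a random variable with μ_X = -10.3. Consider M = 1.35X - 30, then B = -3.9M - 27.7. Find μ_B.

μ_B = 143.5295

μ_M = 1.35·(-10.3) + (-30) = -43.905.
μ_B = (-3.9)·(-43.905) + (-27.7) = 143.5295.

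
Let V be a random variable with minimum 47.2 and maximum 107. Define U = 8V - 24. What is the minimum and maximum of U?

min(U) = 353.6, max(U) = 832

a = 8 > 0, so min(U) = a·min(V)+b = 8·47.2 + (-24) = 353.6 and max(U) = 8·107 + (-24) = 832.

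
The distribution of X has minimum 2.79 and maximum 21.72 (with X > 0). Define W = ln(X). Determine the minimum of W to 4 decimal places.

min(W) = 1.026

ln(X) is increasing on this domain, so min(W) comes from min(X) = 2.79: min(W) = ln(2.79) ≈ 1.026.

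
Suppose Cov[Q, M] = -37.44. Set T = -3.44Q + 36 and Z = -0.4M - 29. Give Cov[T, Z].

Cov[T, Z] = -51.51744

Cov[T, Z] = a·c·Cov[Q, M] = (-3.44)·(-0.4)·(-37.44) = -51.51744. Additive constants drop out.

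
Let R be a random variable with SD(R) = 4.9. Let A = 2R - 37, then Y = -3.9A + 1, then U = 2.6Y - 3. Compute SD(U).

SD(U) = 99.372

SD(A) = |2|·4.9 = 9.8.
SD(Y) = |-3.9|·9.8 = 38.22.
SD(U) = |2.6|·38.22 = 99.372.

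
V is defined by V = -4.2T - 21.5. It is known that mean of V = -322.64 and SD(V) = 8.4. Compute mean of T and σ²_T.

mean of T = 71.7, σ²_T = 4

From V = -4.2T - 21.5: mean of V = a·mean of T + b, so mean of T = (mean of V − b)/a = (-322.64 − (-21.5))/(-4.2) = 71.7.
σ²_V = 8.4² = 70.56.
σ²_V = a²·σ²_T, so σ²_T = 70.56/(-4.2)² = 4.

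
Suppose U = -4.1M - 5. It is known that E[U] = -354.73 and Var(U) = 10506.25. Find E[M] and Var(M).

From U = -4.1M - 5: E[U] = a·E[M] + b, so E[M] = (E[U] − b)/a = (-354.73 − (-5))/(-4.1) = 85.3.
Var(U) = a²·Var(M), so Var(M) = 10506.25/(-4.1)² = 625.

E[M] = 85.3, Var(M) = 625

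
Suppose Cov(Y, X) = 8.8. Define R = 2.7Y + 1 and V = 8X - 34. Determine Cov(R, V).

Cov(R, V) = a·c·Cov(Y, X) = 2.7·8·8.8 = 190.08. Additive constants drop out.

Cov(R, V) = 190.08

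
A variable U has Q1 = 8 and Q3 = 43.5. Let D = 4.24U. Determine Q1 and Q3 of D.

Q1(D) = 33.92, Q3(D) = 184.44

a = 4.24 > 0: Q1(D) = a·Q1(U)+b = 33.92, Q3(D) = a·Q3(U)+b = 184.44.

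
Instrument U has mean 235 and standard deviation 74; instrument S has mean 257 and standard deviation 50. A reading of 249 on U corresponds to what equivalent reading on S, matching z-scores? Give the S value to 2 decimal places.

S = 266.46

z = (249 − 235)/74 ≈ 0.1892.
S = 257 + z·50 = 257 + (249 − 235)·50/74 ≈ 266.46.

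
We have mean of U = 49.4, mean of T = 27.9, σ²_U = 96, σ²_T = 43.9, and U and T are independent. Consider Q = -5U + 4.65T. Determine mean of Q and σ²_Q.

mean of Q = -117.265, σ²_Q = 3349.22775

mean of Q = (-5)·mean of U + 4.65·mean of T = (-5)·49.4 + 4.65·27.9 = -117.265.
σ²_Q = a²·σ²_U + b²·σ²_T + 2ab·covariance of U and T with a = -5, b = 4.65.
Independence gives covariance of U and T = 0.
= (-5)²·96 + 4.65²·43.9 + 2·(-5)·4.65·0
= 2400 + 949.22775 + 0 = 3349.22775.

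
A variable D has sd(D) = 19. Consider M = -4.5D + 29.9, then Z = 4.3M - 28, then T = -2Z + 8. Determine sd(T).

sd(T) = 735.3

sd(M) = |-4.5|·19 = 85.5.
sd(Z) = |4.3|·85.5 = 367.65.
sd(T) = |-2|·367.65 = 735.3.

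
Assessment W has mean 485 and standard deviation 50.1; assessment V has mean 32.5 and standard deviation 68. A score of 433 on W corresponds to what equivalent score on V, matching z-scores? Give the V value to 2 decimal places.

z = (433 − 485)/50.1 ≈ -1.0379.
V = 32.5 + z·68 = 32.5 + (433 − 485)·68/50.1 ≈ -38.08.

V = -38.08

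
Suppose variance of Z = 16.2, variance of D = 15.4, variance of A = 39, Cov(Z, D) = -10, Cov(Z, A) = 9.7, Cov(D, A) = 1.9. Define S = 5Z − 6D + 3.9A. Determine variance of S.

variance of S = a²·variance of Z + b²·variance of D + c²·variance of A + 2ab·Cov(Z, D) + 2ac·Cov(Z, A) + 2bc·Cov(D, A), with a = 5, b = -6, c = 3.9.
= 405 + 554.4 + 593.19 + 600 + 378.3 + (-88.92)
= 2441.97.

variance of S = 2441.97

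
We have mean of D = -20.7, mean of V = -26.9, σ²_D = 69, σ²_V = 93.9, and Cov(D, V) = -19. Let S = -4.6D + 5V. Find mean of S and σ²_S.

mean of S = (-4.6)·mean of D + 5·mean of V = (-4.6)·(-20.7) + 5·(-26.9) = -39.28.
σ²_S = a²·σ²_D + b²·σ²_V + 2ab·Cov(D, V) with a = -4.6, b = 5.
= (-4.6)²·69 + 5²·93.9 + 2·(-4.6)·5·(-19)
= 1460.04 + 2347.5 + 874 = 4681.54.

mean of S = -39.28, σ²_S = 4681.54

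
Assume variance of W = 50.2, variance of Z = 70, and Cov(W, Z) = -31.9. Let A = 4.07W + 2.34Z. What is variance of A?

variance of A = 607.23154

variance of A = a²·variance of W + b²·variance of Z + 2ab·Cov(W, Z) with a = 4.07, b = 2.34.
= 4.07²·50.2 + 2.34²·70 + 2·4.07·2.34·(-31.9)
= 831.55798 + 383.292 + (-607.61844) = 607.23154.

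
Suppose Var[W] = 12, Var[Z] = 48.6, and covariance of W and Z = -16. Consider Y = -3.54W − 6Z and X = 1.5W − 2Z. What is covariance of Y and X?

covariance of Y and X = 550.2

By bilinearity, covariance of Y and X = ac·Var[W] + bd·Var[Z] + (ad+bc)·covariance of W and Z, with a=-3.54, b=-6, c=1.5, d=-2.
ac·Var[W] = (-3.54)·1.5·12 = -63.72
bd·Var[Z] = (-6)·(-2)·48.6 = 583.2
(ad+bc)·covariance of W and Z = (-1.92)·(-16) = 30.72
covariance of Y and X = -63.72 + 583.2 + 30.72 = 550.2.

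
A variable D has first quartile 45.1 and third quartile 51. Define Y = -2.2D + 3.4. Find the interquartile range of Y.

IQR(Y) = 12.98

IQR of D = Q3 − Q1 = 51 − 45.1 = 5.9.
Under Y = aD + b, IQR(Y) = |a|·IQR(D) = |-2.2|·5.9 = 12.98 (shifts cancel; spread scales by |a|).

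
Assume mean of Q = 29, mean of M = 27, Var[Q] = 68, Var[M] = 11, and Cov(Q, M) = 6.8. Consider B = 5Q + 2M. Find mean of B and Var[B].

mean of B = 199, Var[B] = 1880

mean of B = 5·mean of Q + 2·mean of M = 5·29 + 2·27 = 199.
Var[B] = a²·Var[Q] + b²·Var[M] + 2ab·Cov(Q, M) with a = 5, b = 2.
= 5²·68 + 2²·11 + 2·5·2·6.8
= 1700 + 44 + 136 = 1880.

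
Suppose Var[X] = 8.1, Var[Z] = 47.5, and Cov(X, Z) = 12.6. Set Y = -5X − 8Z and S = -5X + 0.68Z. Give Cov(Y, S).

Cov(Y, S) = 405.26

By bilinearity, Cov(Y, S) = ac·Var[X] + bd·Var[Z] + (ad+bc)·Cov(X, Z), with a=-5, b=-8, c=-5, d=0.68.
ac·Var[X] = (-5)·(-5)·8.1 = 202.5
bd·Var[Z] = (-8)·0.68·47.5 = -258.4
(ad+bc)·Cov(X, Z) = (36.6)·12.6 = 461.16
Cov(Y, S) = 202.5 + (-258.4) + 461.16 = 405.26.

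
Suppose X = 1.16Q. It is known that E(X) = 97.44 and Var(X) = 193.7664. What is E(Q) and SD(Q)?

From X = 1.16Q: E(X) = a·E(Q) + b, so E(Q) = (E(X) − b)/a = (97.44 − 0)/1.16 = 84.
SD(X) = √193.7664 = 13.92.
SD(X) = |a|·SD(Q), so SD(Q) = 13.92/|1.16| = 12.

E(Q) = 84, SD(Q) = 12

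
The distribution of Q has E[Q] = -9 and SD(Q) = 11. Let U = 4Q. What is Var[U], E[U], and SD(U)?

Var[U] = 1936, E[U] = -36, SD(U) = 44

U = 4Q is linear with a = 4, b = 0.
Var[Q] = 11² = 121.
Var[U] = a²·Var[Q] = 4²·121 = 1936.
E[U] = a·E[Q] + b = 4·(-9) = -36.
SD(U) = |a|·SD(Q) = |4|·11 = 44.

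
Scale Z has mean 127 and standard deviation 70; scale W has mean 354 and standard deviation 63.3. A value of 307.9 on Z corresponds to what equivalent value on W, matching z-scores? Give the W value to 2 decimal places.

z = (307.9 − 127)/70 ≈ 2.5843.
W = 354 + z·63.3 = 354 + (307.9 − 127)·63.3/70 ≈ 517.59.

W = 517.59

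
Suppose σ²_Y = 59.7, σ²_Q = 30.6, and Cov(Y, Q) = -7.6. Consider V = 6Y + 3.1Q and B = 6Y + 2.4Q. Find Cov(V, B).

Cov(V, B) = 2126.064

By bilinearity, Cov(V, B) = ac·σ²_Y + bd·σ²_Q + (ad+bc)·Cov(Y, Q), with a=6, b=3.1, c=6, d=2.4.
ac·σ²_Y = 6·6·59.7 = 2149.2
bd·σ²_Q = 3.1·2.4·30.6 = 227.664
(ad+bc)·Cov(Y, Q) = (33)·(-7.6) = -250.8
Cov(V, B) = 2149.2 + 227.664 + (-250.8) = 2126.064.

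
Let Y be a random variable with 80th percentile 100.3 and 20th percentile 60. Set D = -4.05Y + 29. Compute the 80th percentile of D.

Since a = -4.05 < 0 the transformation is decreasing, reversing order: the 80th percentile of D corresponds to the 20th percentile of Y.
So P_{80}(D) = a·P_{20}(Y) + b = (-4.05)·60 + 29 = -214.

80th percentile of D = -214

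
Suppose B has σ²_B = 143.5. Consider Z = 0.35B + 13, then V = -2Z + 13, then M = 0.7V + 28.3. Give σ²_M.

σ²_Z = 0.35²·143.5 = 17.57875.
σ²_V = (-2)²·17.57875 = 70.315.
σ²_M = 0.7²·70.315 = 34.45435.

σ²_M = 34.45435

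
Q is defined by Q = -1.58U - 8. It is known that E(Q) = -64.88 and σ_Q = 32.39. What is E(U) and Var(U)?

From Q = -1.58U - 8: E(Q) = a·E(U) + b, so E(U) = (E(Q) − b)/a = (-64.88 − (-8))/(-1.58) = 36.
Var(Q) = 32.39² = 1049.1121.
Var(Q) = a²·Var(U), so Var(U) = 1049.1121/(-1.58)² = 420.25.

E(U) = 36, Var(U) = 420.25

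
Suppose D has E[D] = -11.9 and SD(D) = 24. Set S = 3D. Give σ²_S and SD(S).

S = 3D is linear with a = 3, b = 0.
σ²_D = 24² = 576.
σ²_S = a²·σ²_D = 3²·576 = 5184.
SD(S) = |a|·SD(D) = |3|·24 = 72.

σ²_S = 5184, SD(S) = 72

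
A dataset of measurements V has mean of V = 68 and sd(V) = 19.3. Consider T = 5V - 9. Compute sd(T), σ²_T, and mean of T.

T = 5V - 9 is linear with a = 5, b = -9.
sd(T) = |a|·sd(V) = |5|·19.3 = 96.5.
σ²_V = 19.3² = 372.49.
σ²_T = a²·σ²_V = 5²·372.49 = 9312.25 (the additive constant -9 does not affect variance).
mean of T = a·mean of V + b = 5·68 + (-9) = 331.

sd(T) = 96.5, σ²_T = 9312.25, mean of T = 331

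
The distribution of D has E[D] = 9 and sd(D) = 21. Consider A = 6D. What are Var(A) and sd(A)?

A = 6D is linear with a = 6, b = 0.
Var(D) = 21² = 441.
Var(A) = a²·Var(D) = 6²·441 = 15876.
sd(A) = |a|·sd(D) = |6|·21 = 126.

Var(A) = 15876, sd(A) = 126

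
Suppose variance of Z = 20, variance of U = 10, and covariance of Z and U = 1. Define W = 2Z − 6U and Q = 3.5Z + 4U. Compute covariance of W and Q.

By bilinearity, covariance of W and Q = ac·variance of Z + bd·variance of U + (ad+bc)·covariance of Z and U, with a=2, b=-6, c=3.5, d=4.
ac·variance of Z = 2·3.5·20 = 140
bd·variance of U = (-6)·4·10 = -240
(ad+bc)·covariance of Z and U = (-13)·1 = -13
covariance of W and Q = 140 + (-240) + (-13) = -113.

covariance of W and Q = -113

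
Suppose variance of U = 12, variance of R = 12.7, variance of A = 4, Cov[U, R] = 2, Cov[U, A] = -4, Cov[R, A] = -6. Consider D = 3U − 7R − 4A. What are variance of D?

variance of D = a²·variance of U + b²·variance of R + c²·variance of A + 2ab·Cov[U, R] + 2ac·Cov[U, A] + 2bc·Cov[R, A], with a = 3, b = -7, c = -4.
= 108 + 622.3 + 64 + (-84) + 96 + (-336)
= 470.3.

variance of D = 470.3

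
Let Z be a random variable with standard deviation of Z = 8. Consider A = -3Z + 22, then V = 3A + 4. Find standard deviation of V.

standard deviation of V = 72

standard deviation of A = |-3|·8 = 24.
standard deviation of V = |3|·24 = 72.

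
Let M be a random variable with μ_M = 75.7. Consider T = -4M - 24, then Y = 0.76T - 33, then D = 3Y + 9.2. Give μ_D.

μ_T = (-4)·75.7 + (-24) = -326.8.
μ_Y = 0.76·(-326.8) + (-33) = -281.368.
μ_D = 3·(-281.368) + 9.2 = -834.904.

μ_D = -834.904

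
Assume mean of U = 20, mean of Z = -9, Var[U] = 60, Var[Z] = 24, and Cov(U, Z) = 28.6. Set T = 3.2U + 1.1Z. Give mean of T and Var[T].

mean of T = 3.2·mean of U + 1.1·mean of Z = 3.2·20 + 1.1·(-9) = 54.1.
Var[T] = a²·Var[U] + b²·Var[Z] + 2ab·Cov(U, Z) with a = 3.2, b = 1.1.
= 3.2²·60 + 1.1²·24 + 2·3.2·1.1·28.6
= 614.4 + 29.04 + 201.344 = 844.784.

mean of T = 54.1, Var[T] = 844.784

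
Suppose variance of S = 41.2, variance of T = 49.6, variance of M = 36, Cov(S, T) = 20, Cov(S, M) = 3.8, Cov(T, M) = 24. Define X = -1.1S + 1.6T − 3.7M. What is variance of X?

variance of X = a²·variance of S + b²·variance of T + c²·variance of M + 2ab·Cov(S, T) + 2ac·Cov(S, M) + 2bc·Cov(T, M), with a = -1.1, b = 1.6, c = -3.7.
= 49.852 + 126.976 + 492.84 + (-70.4) + 30.932 + (-284.16)
= 346.04.

variance of X = 346.04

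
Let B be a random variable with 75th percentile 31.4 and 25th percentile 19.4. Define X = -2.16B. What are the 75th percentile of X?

75th percentile of X = -41.904

Since a = -2.16 < 0 the transformation is decreasing, reversing order: the 75th percentile of X corresponds to the 25th percentile of B.
So P_{75}(X) = a·P_{25}(B) + b = (-2.16)·19.4 = -41.904.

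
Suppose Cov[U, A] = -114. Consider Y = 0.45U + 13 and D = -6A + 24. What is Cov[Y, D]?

Cov[Y, D] = a·c·Cov[U, A] = 0.45·(-6)·(-114) = 307.8. Additive constants drop out.

Cov[Y, D] = 307.8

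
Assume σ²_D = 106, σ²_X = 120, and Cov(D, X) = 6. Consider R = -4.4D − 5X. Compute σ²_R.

σ²_R = a²·σ²_D + b²·σ²_X + 2ab·Cov(D, X) with a = -4.4, b = -5.
= (-4.4)²·106 + (-5)²·120 + 2·(-4.4)·(-5)·6
= 2052.16 + 3000 + 264 = 5316.16.

σ²_R = 5316.16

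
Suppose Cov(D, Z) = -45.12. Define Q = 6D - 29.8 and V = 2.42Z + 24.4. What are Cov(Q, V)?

Cov(Q, V) = a·c·Cov(D, Z) = 6·2.42·(-45.12) = -655.1424. Additive constants drop out.

Cov(Q, V) = -655.1424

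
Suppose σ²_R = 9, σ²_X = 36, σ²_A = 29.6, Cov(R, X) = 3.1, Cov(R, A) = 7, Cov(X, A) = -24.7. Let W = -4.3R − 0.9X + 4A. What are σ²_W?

σ²_W = a²·σ²_R + b²·σ²_X + c²·σ²_A + 2ab·Cov(R, X) + 2ac·Cov(R, A) + 2bc·Cov(X, A), with a = -4.3, b = -0.9, c = 4.
= 166.41 + 29.16 + 473.6 + 23.994 + (-240.8) + 177.84
= 630.204.

σ²_W = 630.204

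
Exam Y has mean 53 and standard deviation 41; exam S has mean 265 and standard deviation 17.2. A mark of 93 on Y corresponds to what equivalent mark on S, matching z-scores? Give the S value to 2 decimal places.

S = 281.78

z = (93 − 53)/41 ≈ 0.9756.
S = 265 + z·17.2 = 265 + (93 − 53)·17.2/41 ≈ 281.78.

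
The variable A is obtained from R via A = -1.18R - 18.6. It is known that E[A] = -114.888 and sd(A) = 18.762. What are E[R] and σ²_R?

E[R] = 81.6, σ²_R = 252.81

From A = -1.18R - 18.6: E[A] = a·E[R] + b, so E[R] = (E[A] − b)/a = (-114.888 − (-18.6))/(-1.18) = 81.6.
σ²_A = 18.762² = 352.012644.
σ²_A = a²·σ²_R, so σ²_R = 352.012644/(-1.18)² = 252.81.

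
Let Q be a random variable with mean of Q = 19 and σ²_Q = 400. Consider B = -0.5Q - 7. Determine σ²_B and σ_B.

B = -0.5Q - 7 is linear with a = -0.5, b = -7.
σ²_B = a²·σ²_Q = (-0.5)²·400 = 100 (the additive constant -7 does not affect variance).
σ_Q = √400 = 20.
σ_B = |a|·σ_Q = |-0.5|·20 = 10.

σ²_B = 100, σ_B = 10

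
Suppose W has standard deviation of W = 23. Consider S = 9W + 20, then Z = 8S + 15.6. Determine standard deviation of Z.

standard deviation of S = |9|·23 = 207.
standard deviation of Z = |8|·207 = 1656.

standard deviation of Z = 1656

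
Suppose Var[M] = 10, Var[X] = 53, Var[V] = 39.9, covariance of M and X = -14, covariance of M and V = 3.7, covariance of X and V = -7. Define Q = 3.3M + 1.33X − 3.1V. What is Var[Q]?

Var[Q] = 445.2187

Var[Q] = a²·Var[M] + b²·Var[X] + c²·Var[V] + 2ab·covariance of M and X + 2ac·covariance of M and V + 2bc·covariance of X and V, with a = 3.3, b = 1.33, c = -3.1.
= 108.9 + 93.7517 + 383.439 + (-122.892) + (-75.702) + 57.722
= 445.2187.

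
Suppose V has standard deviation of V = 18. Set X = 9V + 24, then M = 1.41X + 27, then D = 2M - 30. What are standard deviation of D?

standard deviation of X = |9|·18 = 162.
standard deviation of M = |1.41|·162 = 228.42.
standard deviation of D = |2|·228.42 = 456.84.

standard deviation of D = 456.84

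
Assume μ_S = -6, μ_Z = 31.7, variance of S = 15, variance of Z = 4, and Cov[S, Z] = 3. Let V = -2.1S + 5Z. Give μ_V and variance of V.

μ_V = (-2.1)·μ_S + 5·μ_Z = (-2.1)·(-6) + 5·31.7 = 171.1.
variance of V = a²·variance of S + b²·variance of Z + 2ab·Cov[S, Z] with a = -2.1, b = 5.
= (-2.1)²·15 + 5²·4 + 2·(-2.1)·5·3
= 66.15 + 100 + (-63) = 103.15.

μ_V = 171.1, variance of V = 103.15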